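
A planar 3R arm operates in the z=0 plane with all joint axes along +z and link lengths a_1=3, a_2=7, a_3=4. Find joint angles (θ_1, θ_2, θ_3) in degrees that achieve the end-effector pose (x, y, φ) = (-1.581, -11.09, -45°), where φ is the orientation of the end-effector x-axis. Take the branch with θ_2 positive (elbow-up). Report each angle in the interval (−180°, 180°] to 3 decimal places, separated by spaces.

-150.000 45.004 59.997

wrist centre = target − a_3·(cos φ, sin φ) = (-4.4094, -8.2616)
cos θ_2 = (87.6966−3²−7²)/(2·3·7) = 0.7071; θ_2 = 45.0036° (elbow-up)
β = atan2(-8.2616,-4.4094) = -118.0901°; ψ = atan2(4.9501,7.9494) = 31.9102°
θ_1 = β − ψ = -150.0003°
θ_3 = φ − θ_1 − θ_2 = 59.9967° (wrapped to (-180°,180°])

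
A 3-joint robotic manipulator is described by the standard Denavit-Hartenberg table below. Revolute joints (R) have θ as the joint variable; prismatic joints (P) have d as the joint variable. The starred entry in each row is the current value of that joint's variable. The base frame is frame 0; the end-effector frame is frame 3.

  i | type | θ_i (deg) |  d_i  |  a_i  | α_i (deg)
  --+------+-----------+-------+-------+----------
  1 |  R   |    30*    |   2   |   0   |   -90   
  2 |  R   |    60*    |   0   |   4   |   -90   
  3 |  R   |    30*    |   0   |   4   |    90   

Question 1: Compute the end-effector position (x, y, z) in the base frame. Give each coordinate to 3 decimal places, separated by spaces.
4.232 0.134 -4.464

after link 1: o_1 = (0.0000, 0.0000, 2.0000)
after link 2: o_2 = (1.7321, 1.0000, -1.4641)
after link 3: o_3 = (4.2321, 0.1340, -4.4641)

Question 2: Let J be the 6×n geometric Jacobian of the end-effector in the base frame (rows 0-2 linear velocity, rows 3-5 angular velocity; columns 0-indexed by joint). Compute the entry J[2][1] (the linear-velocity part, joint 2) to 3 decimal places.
-3.732

axis z_1 = (-0.5000,0.8660,0.0000); lever o_n−o_1 = (4.2321,0.1340,-6.4641)
cross product → J_v[:, 1] = (-5.5981,-3.2321,-3.7321)
J_ω[:, 1] = z_1
entry J[2][1] = -3.7321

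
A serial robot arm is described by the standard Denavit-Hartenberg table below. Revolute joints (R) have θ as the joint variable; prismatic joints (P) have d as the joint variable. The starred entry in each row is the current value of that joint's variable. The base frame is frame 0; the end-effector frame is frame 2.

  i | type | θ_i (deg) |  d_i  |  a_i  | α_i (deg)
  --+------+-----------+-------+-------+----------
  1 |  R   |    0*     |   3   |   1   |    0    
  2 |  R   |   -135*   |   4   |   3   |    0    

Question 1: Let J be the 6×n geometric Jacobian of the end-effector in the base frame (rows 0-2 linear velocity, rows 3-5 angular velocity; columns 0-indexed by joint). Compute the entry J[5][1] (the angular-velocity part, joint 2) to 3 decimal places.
1.000

axis z_1 = (0.0000,0.0000,1.0000); lever o_n−o_1 = (-2.1213,-2.1213,4.0000)
cross product → J_v[:, 1] = (2.1213,-2.1213,0.0000)
J_ω[:, 1] = z_1
entry J[5][1] = 1.0000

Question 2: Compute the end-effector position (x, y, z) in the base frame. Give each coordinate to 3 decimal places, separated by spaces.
-1.121 -2.121 7.000

after link 1: o_1 = (1.0000, 0.0000, 3.0000)
after link 2: o_2 = (-1.1213, -2.1213, 7.0000)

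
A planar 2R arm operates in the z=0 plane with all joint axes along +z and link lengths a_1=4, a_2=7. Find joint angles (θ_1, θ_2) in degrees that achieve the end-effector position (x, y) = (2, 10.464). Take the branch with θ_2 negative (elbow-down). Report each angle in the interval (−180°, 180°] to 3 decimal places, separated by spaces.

98.362 -30.004

cos θ_2 = (113.4953−4²−7²)/(2·4·7) = 0.8660; θ_2 = -30.0044° (elbow-down)
β = atan2(10.4640,2.0000) = 79.1795°; ψ = atan2(-3.5005,10.0619) = -19.1824°
θ_1 = β − ψ = 98.3619°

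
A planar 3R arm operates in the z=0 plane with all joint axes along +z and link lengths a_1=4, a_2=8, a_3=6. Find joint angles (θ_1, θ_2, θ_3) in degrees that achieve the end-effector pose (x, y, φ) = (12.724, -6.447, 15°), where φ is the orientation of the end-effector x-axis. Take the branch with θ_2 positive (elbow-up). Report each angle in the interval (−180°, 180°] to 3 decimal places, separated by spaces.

wrist centre = target − a_3·(cos φ, sin φ) = (6.9284, -7.9999)
cos θ_2 = (112.0020−4²−8²)/(2·4·8) = 0.5000; θ_2 = 59.9980° (elbow-up)
β = atan2(-7.9999,6.9284) = -49.1053°; ψ = atan2(6.9281,8.0002) = 40.8919°
θ_1 = β − ψ = -89.9972°
θ_3 = φ − θ_1 − θ_2 = 44.9993° (wrapped to (-180°,180°])

-89.997 59.998 44.999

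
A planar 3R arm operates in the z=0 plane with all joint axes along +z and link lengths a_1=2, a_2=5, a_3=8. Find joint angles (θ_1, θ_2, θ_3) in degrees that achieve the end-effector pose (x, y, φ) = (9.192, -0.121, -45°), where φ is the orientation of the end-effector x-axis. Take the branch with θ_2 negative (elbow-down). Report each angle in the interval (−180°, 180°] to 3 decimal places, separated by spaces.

90.002 -44.997 -90.005

wrist centre = target − a_3·(cos φ, sin φ) = (3.5351, 5.5359)
cos θ_2 = (43.1429−2²−5²)/(2·2·5) = 0.7071; θ_2 = -44.9968° (elbow-down)
β = atan2(5.5359,3.5351) = 57.4381°; ψ = atan2(-3.5353,5.5357) = -32.5639°
θ_1 = β − ψ = 90.0019°
θ_3 = φ − θ_1 − θ_2 = -90.0052° (wrapped to (-180°,180°])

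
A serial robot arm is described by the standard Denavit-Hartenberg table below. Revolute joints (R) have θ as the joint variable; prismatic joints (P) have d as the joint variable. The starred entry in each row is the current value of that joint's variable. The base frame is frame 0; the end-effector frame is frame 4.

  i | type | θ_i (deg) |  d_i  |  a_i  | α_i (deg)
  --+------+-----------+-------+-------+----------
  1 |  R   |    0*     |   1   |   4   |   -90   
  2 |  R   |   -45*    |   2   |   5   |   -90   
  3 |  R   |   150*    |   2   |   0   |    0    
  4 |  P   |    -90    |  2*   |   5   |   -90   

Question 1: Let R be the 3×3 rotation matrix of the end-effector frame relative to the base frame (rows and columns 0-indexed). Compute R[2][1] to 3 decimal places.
End-effector y-axis (col 1 of R) = (-0.7071,-0.0000,0.7071)
R[2][1] = 0.7071

0.707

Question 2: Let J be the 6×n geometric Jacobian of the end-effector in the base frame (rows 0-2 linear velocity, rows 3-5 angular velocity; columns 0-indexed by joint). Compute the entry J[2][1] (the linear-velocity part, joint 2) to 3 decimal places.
axis z_1 = (0.0000,1.0000,0.0000); lever o_n−o_1 = (8.1317,-2.3301,2.4749)
cross product → J_v[:, 1] = (2.4749,0.0000,-8.1317)
J_ω[:, 1] = z_1
entry J[2][1] = -8.1317

-8.132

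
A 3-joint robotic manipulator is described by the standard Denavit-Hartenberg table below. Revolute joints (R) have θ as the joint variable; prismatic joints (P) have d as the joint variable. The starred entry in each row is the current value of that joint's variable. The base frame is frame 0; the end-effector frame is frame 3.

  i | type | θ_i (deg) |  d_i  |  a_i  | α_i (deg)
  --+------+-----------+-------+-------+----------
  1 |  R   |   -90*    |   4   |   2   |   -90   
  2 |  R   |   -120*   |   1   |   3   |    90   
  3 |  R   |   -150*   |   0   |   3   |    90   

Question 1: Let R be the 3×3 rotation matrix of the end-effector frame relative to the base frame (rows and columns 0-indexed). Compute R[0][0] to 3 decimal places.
-0.500

End-effector x-axis (col 0 of R) = (-0.5000,-0.4330,-0.7500)
R[0][0] = -0.5000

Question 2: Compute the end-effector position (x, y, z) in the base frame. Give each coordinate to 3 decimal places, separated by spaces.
after link 1: o_1 = (0.0000, -2.0000, 4.0000)
after link 2: o_2 = (1.0000, -0.5000, 6.5981)
after link 3: o_3 = (-0.5000, -1.7990, 4.3481)

-0.500 -1.799 4.348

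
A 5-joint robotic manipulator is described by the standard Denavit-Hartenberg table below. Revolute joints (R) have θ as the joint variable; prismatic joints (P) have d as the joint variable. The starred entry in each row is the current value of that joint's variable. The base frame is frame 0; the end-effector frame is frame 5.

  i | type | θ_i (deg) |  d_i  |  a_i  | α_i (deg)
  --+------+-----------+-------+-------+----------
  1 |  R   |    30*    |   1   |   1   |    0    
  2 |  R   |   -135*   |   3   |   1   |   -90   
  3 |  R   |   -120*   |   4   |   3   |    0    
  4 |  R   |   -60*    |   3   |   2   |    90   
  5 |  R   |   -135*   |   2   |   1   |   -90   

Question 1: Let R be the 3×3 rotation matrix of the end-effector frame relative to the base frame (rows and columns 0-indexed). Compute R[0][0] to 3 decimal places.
End-effector x-axis (col 0 of R) = (-0.8660,-0.5000,-0.0000)
R[0][0] = -0.8660

-0.866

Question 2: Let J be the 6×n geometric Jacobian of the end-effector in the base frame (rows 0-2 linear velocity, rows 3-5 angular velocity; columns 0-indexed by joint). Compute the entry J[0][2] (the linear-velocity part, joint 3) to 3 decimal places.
axis z_2 = (0.9659,-0.2588,0.0000); lever o_n−o_2 = (6.8013,1.0690,0.5981)
cross product → J_v[:, 2] = (-0.1548,-0.5777,2.7929)
J_ω[:, 2] = z_2
entry J[0][2] = -0.1548

-0.155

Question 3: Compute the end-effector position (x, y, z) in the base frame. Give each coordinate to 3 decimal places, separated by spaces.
after link 1: o_1 = (0.8660, 0.5000, 1.0000)
after link 2: o_2 = (0.6072, -0.4659, 4.0000)
after link 3: o_3 = (4.8591, -0.0523, 6.5981)
after link 4: o_4 = (8.2746, 1.1031, 6.5981)
after link 5: o_5 = (7.4085, 0.6031, 4.5981)

7.409 0.603 4.598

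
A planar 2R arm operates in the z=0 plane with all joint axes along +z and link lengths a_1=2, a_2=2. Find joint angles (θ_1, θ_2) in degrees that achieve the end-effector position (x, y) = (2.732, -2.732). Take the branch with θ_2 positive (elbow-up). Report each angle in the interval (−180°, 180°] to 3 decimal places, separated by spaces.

cos θ_2 = (14.9276−2²−2²)/(2·2·2) = 0.8660; θ_2 = 30.0080° (elbow-up)
β = atan2(-2.7320,2.7320) = -45.0000°; ψ = atan2(1.0002,3.7319) = 15.0040°
θ_1 = β − ψ = -60.0040°

-60.004 30.008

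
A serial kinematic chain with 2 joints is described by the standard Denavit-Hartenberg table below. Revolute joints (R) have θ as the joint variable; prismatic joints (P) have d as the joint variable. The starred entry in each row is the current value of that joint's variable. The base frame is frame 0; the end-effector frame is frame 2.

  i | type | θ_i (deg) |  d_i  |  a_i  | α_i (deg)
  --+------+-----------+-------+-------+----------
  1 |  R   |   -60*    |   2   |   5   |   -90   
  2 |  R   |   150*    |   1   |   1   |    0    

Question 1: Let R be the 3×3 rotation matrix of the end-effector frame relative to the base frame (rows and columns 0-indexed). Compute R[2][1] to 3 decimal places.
0.866

End-effector y-axis (col 1 of R) = (-0.2500,0.4330,0.8660)
R[2][1] = 0.8660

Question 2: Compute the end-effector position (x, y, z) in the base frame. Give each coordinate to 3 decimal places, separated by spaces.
after link 1: o_1 = (2.5000, -4.3301, 2.0000)
after link 2: o_2 = (2.9330, -3.0801, 1.5000)

2.933 -3.080 1.500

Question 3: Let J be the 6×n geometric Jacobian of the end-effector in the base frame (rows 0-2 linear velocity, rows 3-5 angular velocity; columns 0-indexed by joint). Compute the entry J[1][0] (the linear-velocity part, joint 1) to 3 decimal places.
axis z_0 = ẑ; lever o_n−o_0 = (2.9330,-3.0801,1.5000)
cross product → J_v[:, 0] = (3.0801,2.9330,-0.0000)
J_ω[:, 0] = z_0
entry J[1][0] = 2.9330

2.933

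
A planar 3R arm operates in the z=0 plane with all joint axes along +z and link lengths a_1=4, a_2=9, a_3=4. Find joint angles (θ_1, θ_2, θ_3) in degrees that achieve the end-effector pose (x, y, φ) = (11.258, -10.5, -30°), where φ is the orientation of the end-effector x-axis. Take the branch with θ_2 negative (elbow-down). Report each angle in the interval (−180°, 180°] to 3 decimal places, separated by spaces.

wrist centre = target − a_3·(cos φ, sin φ) = (7.7939, -8.5000)
cos θ_2 = (132.9949−4²−9²)/(2·4·9) = 0.4999; θ_2 = -60.0047° (elbow-down)
β = atan2(-8.5000,7.7939) = -47.4814°; ψ = atan2(-7.7946,8.4994) = -42.5234°
θ_1 = β − ψ = -4.9580°
θ_3 = φ − θ_1 − θ_2 = 34.9628° (wrapped to (-180°,180°])

-4.958 -60.005 34.963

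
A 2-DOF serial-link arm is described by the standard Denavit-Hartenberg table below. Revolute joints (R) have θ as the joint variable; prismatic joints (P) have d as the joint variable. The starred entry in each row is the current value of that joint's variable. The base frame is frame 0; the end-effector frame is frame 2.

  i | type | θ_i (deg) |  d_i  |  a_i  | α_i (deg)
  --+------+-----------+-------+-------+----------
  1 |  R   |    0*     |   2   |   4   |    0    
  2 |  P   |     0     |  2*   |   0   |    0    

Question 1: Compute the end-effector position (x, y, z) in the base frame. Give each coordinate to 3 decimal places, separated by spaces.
after link 1: o_1 = (4.0000, 0.0000, 2.0000)
after link 2: o_2 = (4.0000, 0.0000, 4.0000)

4.000 0.000 4.000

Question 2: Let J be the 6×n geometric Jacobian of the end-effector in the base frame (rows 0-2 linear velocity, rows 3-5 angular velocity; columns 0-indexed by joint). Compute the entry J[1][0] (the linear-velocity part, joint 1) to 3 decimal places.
4.000

axis z_0 = ẑ; lever o_n−o_0 = (4.0000,0.0000,4.0000)
cross product → J_v[:, 0] = (0.0000,4.0000,0.0000)
J_ω[:, 0] = z_0
entry J[1][0] = 4.0000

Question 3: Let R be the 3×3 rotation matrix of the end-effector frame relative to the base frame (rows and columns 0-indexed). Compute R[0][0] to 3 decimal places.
End-effector x-axis (col 0 of R) = (1.0000,0.0000,0.0000)
R[0][0] = 1.0000

1.000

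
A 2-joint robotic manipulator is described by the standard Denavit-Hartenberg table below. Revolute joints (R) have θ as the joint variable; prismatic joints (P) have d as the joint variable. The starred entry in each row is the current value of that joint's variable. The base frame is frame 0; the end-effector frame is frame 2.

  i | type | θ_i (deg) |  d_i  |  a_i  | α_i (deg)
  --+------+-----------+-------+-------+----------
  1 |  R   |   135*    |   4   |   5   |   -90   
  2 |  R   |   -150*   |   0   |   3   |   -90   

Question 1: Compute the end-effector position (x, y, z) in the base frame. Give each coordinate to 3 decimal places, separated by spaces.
-1.698 1.698 5.500

after link 1: o_1 = (-3.5355, 3.5355, 4.0000)
after link 2: o_2 = (-1.6984, 1.6984, 5.5000)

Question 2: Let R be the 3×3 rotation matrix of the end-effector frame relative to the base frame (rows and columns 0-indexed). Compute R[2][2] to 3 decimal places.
End-effector z-axis (col 2 of R) = (-0.3536,0.3536,0.8660)
R[2][2] = 0.8660

0.866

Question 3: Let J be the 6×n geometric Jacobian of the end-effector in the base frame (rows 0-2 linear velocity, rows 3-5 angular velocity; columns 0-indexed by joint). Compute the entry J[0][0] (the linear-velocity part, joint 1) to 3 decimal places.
axis z_0 = ẑ; lever o_n−o_0 = (-1.6984,1.6984,5.5000)
cross product → J_v[:, 0] = (-1.6984,-1.6984,0.0000)
J_ω[:, 0] = z_0
entry J[0][0] = -1.6984

-1.698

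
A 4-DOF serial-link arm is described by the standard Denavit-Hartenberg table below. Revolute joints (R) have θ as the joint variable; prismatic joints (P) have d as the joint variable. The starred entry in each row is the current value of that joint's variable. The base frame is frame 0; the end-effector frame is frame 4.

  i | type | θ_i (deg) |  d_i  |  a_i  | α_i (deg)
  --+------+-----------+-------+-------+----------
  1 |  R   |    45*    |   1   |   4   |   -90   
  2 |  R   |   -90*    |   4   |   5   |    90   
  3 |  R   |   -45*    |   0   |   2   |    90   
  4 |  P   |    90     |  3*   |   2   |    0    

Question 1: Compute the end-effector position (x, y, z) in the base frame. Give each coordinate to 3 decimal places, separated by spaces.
after link 1: o_1 = (2.8284, 2.8284, 1.0000)
after link 2: o_2 = (0.0000, 5.6569, 6.0000)
after link 3: o_3 = (1.0000, 4.6569, 7.4142)
after link 4: o_4 = (1.0858, 1.7426, 5.2929)

1.086 1.743 5.293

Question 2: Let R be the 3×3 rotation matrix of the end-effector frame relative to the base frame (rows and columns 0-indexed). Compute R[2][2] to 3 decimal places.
End-effector z-axis (col 2 of R) = (0.5000,-0.5000,-0.7071)
R[2][2] = -0.7071

-0.707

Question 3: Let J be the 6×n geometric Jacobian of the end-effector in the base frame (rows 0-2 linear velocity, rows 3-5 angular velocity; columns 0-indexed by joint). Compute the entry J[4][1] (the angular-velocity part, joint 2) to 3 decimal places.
axis z_1 = (-0.7071,0.7071,0.0000); lever o_n−o_1 = (-1.7426,-1.0858,4.2929)
cross product → J_v[:, 1] = (3.0355,3.0355,2.0000)
J_ω[:, 1] = z_1
entry J[4][1] = 0.7071

0.707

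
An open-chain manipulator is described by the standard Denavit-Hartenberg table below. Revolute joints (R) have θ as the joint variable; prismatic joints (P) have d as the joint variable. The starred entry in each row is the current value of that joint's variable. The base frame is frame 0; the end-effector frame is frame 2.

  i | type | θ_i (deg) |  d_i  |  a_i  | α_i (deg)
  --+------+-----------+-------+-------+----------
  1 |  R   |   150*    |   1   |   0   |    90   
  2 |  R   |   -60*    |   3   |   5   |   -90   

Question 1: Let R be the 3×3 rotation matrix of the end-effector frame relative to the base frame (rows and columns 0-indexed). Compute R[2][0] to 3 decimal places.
End-effector x-axis (col 0 of R) = (-0.4330,0.2500,-0.8660)
R[2][0] = -0.8660

-0.866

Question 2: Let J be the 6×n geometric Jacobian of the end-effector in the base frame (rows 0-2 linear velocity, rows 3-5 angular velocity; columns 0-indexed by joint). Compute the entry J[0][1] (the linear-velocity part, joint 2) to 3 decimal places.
axis z_1 = (0.5000,0.8660,0.0000); lever o_n−o_1 = (-0.6651,3.8481,-4.3301)
cross product → J_v[:, 1] = (-3.7500,2.1651,2.5000)
J_ω[:, 1] = z_1
entry J[0][1] = -3.7500

-3.750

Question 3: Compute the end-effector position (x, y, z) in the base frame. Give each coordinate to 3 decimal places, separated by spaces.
after link 1: o_1 = (0.0000, 0.0000, 1.0000)
after link 2: o_2 = (-0.6651, 3.8481, -3.3301)

-0.665 3.848 -3.330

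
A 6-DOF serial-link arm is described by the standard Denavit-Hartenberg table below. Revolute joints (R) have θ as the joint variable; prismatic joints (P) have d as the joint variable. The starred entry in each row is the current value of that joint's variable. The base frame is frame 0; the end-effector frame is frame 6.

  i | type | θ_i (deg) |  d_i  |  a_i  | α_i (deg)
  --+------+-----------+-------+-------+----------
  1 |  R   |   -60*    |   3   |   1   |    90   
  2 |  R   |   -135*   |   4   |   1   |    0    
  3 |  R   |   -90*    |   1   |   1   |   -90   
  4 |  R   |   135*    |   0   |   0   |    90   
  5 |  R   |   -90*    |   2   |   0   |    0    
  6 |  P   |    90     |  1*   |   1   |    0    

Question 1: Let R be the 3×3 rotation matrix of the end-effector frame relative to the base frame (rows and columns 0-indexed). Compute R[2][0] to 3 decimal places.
-0.500

End-effector x-axis (col 0 of R) = (0.8624,-0.0795,-0.5000)
R[2][0] = -0.5000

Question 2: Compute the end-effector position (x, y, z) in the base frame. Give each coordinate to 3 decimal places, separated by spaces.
after link 1: o_1 = (0.5000, -0.8660, 3.0000)
after link 2: o_2 = (-3.3177, -2.2537, 2.2929)
after link 3: o_3 = (-4.5372, -2.1413, 3.0000)
after link 4: o_4 = (-4.5372, -2.1413, 3.0000)
after link 5: o_5 = (-3.8125, -0.5681, 4.0000)
after link 6: o_6 = (-2.5877, 0.1390, 4.0000)

-2.588 0.139 4.000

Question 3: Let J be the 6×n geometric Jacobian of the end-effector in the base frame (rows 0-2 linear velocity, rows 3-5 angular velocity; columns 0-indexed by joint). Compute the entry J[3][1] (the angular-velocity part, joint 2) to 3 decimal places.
-0.866

axis z_1 = (-0.8660,-0.5000,0.0000); lever o_n−o_1 = (-3.0877,1.0050,1.0000)
cross product → J_v[:, 1] = (-0.5000,0.8660,-2.4142)
J_ω[:, 1] = z_1
entry J[3][1] = -0.8660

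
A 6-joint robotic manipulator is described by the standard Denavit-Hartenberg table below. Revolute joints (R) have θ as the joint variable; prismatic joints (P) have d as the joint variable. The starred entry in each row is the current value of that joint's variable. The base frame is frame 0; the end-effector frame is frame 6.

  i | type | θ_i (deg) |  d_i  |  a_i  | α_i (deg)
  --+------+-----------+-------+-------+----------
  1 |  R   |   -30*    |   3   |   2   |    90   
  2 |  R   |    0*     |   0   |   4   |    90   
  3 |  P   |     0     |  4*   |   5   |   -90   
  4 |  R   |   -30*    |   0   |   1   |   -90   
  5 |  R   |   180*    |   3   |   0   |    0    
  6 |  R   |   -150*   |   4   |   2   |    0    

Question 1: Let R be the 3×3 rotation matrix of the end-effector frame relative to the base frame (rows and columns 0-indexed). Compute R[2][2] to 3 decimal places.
0.866

End-effector z-axis (col 2 of R) = (0.4330,-0.2500,0.8660)
R[2][2] = 0.8660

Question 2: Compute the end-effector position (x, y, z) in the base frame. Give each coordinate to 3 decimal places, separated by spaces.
15.106 -7.567 3.696

after link 1: o_1 = (1.7321, -1.0000, 3.0000)
after link 2: o_2 = (5.1962, -3.0000, 3.0000)
after link 3: o_3 = (9.5263, -5.5000, -1.0000)
after link 4: o_4 = (10.2763, -5.9330, -1.5000)
after link 5: o_5 = (11.5753, -6.6830, 1.0981)
after link 6: o_6 = (15.1064, -7.5670, 3.6962)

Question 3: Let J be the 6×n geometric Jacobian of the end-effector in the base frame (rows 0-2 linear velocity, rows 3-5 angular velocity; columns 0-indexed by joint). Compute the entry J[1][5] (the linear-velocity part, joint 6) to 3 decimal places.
axis z_5 = (0.4330,-0.2500,0.8660); lever o_n−o_5 = (3.5311,-0.8840,2.5981)
cross product → J_v[:, 5] = (0.1160,1.9330,0.5000)
J_ω[:, 5] = z_5
entry J[1][5] = 1.9330

1.933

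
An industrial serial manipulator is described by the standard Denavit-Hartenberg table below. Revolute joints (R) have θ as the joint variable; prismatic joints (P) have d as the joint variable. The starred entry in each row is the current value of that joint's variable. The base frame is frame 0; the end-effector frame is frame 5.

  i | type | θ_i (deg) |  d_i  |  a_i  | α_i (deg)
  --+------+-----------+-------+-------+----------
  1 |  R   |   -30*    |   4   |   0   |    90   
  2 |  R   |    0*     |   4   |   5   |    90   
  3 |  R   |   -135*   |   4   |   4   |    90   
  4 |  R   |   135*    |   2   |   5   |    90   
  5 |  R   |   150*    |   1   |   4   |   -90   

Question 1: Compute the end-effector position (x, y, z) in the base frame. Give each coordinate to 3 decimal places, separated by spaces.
-2.471 -3.502 -1.793

after link 1: o_1 = (0.0000, 0.0000, 4.0000)
after link 2: o_2 = (2.3301, -5.9641, 4.0000)
after link 3: o_3 = (1.2949, -2.1004, -0.0000)
after link 4: o_4 = (0.2781, -6.0331, -3.5355)
after link 5: o_5 = (-2.4708, -3.5017, -1.7932)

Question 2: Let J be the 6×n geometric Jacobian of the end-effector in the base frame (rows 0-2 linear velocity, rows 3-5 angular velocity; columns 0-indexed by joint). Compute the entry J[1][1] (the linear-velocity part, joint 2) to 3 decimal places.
-2.897

axis z_1 = (-0.5000,-0.8660,0.0000); lever o_n−o_1 = (-2.4708,-3.5017,-5.7932)
cross product → J_v[:, 1] = (5.0170,-2.8966,-0.3889)
J_ω[:, 1] = z_1
entry J[1][1] = -2.8966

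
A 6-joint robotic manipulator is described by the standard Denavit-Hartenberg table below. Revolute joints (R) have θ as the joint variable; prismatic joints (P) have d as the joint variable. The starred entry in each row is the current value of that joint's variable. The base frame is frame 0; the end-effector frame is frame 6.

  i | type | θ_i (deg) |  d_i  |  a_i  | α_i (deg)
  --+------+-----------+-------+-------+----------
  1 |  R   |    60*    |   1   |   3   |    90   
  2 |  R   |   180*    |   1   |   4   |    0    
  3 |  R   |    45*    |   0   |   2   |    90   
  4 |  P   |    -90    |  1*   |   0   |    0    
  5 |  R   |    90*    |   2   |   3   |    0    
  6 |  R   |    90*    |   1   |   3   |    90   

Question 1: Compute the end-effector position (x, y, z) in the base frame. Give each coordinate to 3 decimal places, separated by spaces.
after link 1: o_1 = (1.5000, 2.5981, 1.0000)
after link 2: o_2 = (0.3660, -1.3660, 1.0000)
after link 3: o_3 = (-0.3411, -2.5908, -0.4142)
after link 4: o_4 = (-0.6946, -3.2031, 0.2929)
after link 5: o_5 = (-2.4624, -6.2650, -0.4142)
after link 6: o_6 = (-0.2179, -8.3774, 0.2929)

-0.218 -8.377 0.293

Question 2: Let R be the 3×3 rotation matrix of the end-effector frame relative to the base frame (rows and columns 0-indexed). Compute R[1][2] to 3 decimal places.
-0.612

End-effector z-axis (col 2 of R) = (-0.3536,-0.6124,-0.7071)
R[1][2] = -0.6124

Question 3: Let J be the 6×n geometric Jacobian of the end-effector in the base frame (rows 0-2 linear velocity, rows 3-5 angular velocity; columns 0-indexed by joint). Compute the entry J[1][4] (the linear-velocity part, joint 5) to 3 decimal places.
axis z_4 = (-0.3536,-0.6124,0.7071); lever o_n−o_4 = (0.4768,-5.1742,0.0000)
cross product → J_v[:, 4] = (3.6587,0.3371,2.1213)
J_ω[:, 4] = z_4
entry J[1][4] = 0.3371

0.337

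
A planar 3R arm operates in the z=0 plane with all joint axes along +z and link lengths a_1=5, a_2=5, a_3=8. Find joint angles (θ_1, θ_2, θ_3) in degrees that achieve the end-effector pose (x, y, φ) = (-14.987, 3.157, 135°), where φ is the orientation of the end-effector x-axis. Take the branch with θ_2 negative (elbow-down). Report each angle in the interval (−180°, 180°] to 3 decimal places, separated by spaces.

wrist centre = target − a_3·(cos φ, sin φ) = (-9.3301, -2.4999)
cos θ_2 = (93.3009−5²−5²)/(2·5·5) = 0.8660; θ_2 = -30.0009° (elbow-down)
β = atan2(-2.4999,-9.3301) = -165.0009°; ψ = atan2(-2.5001,9.3301) = -15.0004°
θ_1 = β − ψ = -150.0004°
θ_3 = φ − θ_1 − θ_2 = -44.9987° (wrapped to (-180°,180°])

-150.000 -30.001 -44.999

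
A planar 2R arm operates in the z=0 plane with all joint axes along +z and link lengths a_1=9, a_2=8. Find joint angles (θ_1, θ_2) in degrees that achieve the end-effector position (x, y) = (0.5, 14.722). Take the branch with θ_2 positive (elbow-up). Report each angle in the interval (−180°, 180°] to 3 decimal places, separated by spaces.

cos θ_2 = (216.9873−9²−8²)/(2·9·8) = 0.4999; θ_2 = 60.0058° (elbow-up)
β = atan2(14.7220,0.5000) = 88.0548°; ψ = atan2(6.9286,12.9993) = 28.0576°
θ_1 = β − ψ = 59.9973°

59.997 60.006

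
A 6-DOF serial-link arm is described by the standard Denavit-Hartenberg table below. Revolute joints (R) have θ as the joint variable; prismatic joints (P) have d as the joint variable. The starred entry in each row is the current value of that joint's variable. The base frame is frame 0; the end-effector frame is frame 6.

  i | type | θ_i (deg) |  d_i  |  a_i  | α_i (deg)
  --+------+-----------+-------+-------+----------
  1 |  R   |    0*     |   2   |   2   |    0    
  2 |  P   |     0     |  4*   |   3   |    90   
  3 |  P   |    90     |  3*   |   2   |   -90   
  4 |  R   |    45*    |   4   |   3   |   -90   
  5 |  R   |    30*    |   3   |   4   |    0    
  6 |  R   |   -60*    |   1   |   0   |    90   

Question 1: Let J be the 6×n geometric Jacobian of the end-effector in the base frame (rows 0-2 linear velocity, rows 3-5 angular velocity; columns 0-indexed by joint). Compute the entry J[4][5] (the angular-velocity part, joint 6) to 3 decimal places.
axis z_5 = (-0.0000,0.7071,-0.7071); lever o_n−o_5 = (0.0000,0.7071,-0.7071)
cross product → J_v[:, 5] = (-0.0000,-0.0000,-0.0000)
J_ω[:, 5] = z_5
entry J[4][5] = 0.7071

0.707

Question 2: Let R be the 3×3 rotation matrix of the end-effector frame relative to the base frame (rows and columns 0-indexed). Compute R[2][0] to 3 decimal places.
End-effector x-axis (col 0 of R) = (-0.5000,0.6124,0.6124)
R[2][0] = 0.6124

0.612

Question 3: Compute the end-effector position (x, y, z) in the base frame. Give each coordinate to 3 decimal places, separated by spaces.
after link 1: o_1 = (2.0000, 0.0000, 2.0000)
after link 2: o_2 = (5.0000, 0.0000, 6.0000)
after link 3: o_3 = (5.0000, -3.0000, 8.0000)
after link 4: o_4 = (1.0000, -0.8787, 10.1213)
after link 5: o_5 = (3.0000, 3.6921, 10.4495)
after link 6: o_6 = (3.0000, 4.3992, 9.7424)

3.000 4.399 9.742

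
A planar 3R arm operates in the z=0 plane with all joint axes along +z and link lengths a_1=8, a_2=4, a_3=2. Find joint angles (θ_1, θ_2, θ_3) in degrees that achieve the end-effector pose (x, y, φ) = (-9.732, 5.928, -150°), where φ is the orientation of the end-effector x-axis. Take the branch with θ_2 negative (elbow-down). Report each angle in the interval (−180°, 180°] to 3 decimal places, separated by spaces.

158.215 -60.004 111.789

wrist centre = target − a_3·(cos φ, sin φ) = (-7.9999, 6.9280)
cos θ_2 = (111.9964−8²−4²)/(2·8·4) = 0.4999; θ_2 = -60.0038° (elbow-down)
β = atan2(6.9280,-7.9999) = 139.1073°; ψ = atan2(-3.4642,9.9998) = -19.1077°
θ_1 = β − ψ = 158.2149°
θ_3 = φ − θ_1 − θ_2 = 111.7888° (wrapped to (-180°,180°])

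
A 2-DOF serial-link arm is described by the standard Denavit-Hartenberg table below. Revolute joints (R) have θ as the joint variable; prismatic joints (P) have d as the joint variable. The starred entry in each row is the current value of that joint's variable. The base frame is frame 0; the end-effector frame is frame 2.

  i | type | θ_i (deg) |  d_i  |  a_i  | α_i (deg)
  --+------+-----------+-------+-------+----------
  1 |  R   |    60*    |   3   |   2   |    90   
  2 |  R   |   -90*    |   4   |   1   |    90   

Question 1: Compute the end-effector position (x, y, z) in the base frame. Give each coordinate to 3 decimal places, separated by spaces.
4.464 -0.268 2.000

after link 1: o_1 = (1.0000, 1.7321, 3.0000)
after link 2: o_2 = (4.4641, -0.2679, 2.0000)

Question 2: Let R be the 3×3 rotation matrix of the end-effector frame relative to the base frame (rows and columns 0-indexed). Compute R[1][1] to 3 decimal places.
-0.500

End-effector y-axis (col 1 of R) = (0.8660,-0.5000,0.0000)
R[1][1] = -0.5000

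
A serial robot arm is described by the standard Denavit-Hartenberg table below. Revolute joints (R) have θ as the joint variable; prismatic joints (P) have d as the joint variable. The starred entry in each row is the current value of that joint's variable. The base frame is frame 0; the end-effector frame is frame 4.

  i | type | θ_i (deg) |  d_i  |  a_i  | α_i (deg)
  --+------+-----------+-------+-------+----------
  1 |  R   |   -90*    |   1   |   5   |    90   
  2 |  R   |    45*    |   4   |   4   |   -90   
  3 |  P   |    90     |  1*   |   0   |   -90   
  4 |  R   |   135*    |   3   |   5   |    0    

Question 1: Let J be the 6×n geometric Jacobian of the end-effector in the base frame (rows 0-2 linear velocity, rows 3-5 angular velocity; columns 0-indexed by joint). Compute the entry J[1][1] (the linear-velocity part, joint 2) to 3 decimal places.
axis z_1 = (-1.0000,-0.0000,0.0000); lever o_n−o_1 = (-7.5355,-2.5000,-1.0858)
cross product → J_v[:, 1] = (0.0000,-1.0858,2.5000)
J_ω[:, 1] = z_1
entry J[1][1] = -1.0858

-1.086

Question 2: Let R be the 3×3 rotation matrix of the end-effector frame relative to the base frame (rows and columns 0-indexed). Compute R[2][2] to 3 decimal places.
End-effector z-axis (col 2 of R) = (-0.0000,0.7071,-0.7071)
R[2][2] = -0.7071

-0.707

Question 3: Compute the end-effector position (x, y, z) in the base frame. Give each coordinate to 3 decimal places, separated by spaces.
after link 1: o_1 = (0.0000, -5.0000, 1.0000)
after link 2: o_2 = (-4.0000, -7.8284, 3.8284)
after link 3: o_3 = (-4.0000, -7.1213, 4.5355)
after link 4: o_4 = (-7.5355, -7.5000, -0.0858)

-7.536 -7.500 -0.086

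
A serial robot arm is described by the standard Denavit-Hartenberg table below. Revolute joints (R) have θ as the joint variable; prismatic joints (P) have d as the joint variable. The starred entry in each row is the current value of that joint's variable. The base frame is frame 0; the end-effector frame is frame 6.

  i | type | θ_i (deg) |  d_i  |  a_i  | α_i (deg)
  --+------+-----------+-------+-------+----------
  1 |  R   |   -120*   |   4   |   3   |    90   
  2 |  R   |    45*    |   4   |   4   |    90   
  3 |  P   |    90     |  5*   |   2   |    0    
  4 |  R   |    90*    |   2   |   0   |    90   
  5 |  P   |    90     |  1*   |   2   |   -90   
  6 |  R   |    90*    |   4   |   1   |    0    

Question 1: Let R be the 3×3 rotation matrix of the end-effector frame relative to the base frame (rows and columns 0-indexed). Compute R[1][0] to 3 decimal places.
-0.500

End-effector x-axis (col 0 of R) = (0.8660,-0.5000,-0.0000)
R[1][0] = -0.5000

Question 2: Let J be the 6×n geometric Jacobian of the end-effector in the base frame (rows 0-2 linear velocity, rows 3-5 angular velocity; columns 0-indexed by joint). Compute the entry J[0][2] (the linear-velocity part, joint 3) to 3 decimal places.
-0.354

prismatic axis z_2 = (-0.3536,-0.6124,-0.7071)
J_v[:, 2] = z_2; J_ω[:, 2] = (0,0,0)
entry J[0][2] = -0.3536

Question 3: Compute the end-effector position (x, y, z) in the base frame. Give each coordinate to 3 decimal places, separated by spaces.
after link 1: o_1 = (-1.5000, -2.5981, 4.0000)
after link 2: o_2 = (-6.3783, -3.0476, 6.8284)
after link 3: o_3 = (-9.8781, -5.1094, 3.2929)
after link 4: o_4 = (-10.5852, -6.3342, 1.8787)
after link 5: o_5 = (-12.1584, -7.0589, 0.4645)
after link 6: o_6 = (-12.7066, -10.0084, 3.2929)

-12.707 -10.008 3.293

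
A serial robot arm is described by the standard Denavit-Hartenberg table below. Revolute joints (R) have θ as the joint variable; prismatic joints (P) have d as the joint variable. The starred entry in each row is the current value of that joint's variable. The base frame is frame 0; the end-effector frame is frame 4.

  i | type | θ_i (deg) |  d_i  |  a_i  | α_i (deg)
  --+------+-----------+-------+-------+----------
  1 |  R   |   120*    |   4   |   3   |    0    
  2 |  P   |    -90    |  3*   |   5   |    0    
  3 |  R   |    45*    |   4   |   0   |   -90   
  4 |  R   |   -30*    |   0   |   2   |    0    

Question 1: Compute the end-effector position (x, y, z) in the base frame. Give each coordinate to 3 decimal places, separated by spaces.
3.278 6.771 12.000

after link 1: o_1 = (-1.5000, 2.5981, 4.0000)
after link 2: o_2 = (2.8301, 5.0981, 7.0000)
after link 3: o_3 = (2.8301, 5.0981, 11.0000)
after link 4: o_4 = (3.2784, 6.7711, 12.0000)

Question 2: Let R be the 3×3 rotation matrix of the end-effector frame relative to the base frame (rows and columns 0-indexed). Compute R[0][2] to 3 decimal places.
-0.966

End-effector z-axis (col 2 of R) = (-0.9659,0.2588,0.0000)
R[0][2] = -0.9659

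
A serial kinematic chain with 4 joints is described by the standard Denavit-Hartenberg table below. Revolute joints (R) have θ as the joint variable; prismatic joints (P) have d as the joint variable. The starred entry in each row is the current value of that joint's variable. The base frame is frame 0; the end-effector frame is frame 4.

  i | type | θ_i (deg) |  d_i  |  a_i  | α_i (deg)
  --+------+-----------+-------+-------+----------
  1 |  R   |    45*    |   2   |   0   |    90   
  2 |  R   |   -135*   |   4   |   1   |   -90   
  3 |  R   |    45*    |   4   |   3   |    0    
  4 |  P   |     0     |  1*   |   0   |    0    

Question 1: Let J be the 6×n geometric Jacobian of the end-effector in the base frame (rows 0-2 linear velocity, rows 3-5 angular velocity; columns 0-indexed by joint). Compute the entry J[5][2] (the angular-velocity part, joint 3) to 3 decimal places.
axis z_2 = (0.5000,0.5000,-0.7071); lever o_n−o_2 = (-0.0607,2.9393,-5.0355)
cross product → J_v[:, 2] = (-0.4393,2.5607,1.5000)
J_ω[:, 2] = z_2
entry J[5][2] = -0.7071

-0.707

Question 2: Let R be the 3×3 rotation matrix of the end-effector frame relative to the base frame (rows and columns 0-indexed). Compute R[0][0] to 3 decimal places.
-0.854

End-effector x-axis (col 0 of R) = (-0.8536,0.1464,-0.5000)
R[0][0] = -0.8536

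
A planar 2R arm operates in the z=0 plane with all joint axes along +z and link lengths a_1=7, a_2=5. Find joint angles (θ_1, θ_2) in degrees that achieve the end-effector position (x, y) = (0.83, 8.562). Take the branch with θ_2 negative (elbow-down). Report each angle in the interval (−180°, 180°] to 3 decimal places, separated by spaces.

cos θ_2 = (73.9967−7²−5²)/(2·7·5) = -0.0000; θ_2 = -90.0027° (elbow-down)
β = atan2(8.5620,0.8300) = 84.4630°; ψ = atan2(-5.0000,6.9998) = -35.5386°
θ_1 = β − ψ = 120.0016°

120.002 -90.003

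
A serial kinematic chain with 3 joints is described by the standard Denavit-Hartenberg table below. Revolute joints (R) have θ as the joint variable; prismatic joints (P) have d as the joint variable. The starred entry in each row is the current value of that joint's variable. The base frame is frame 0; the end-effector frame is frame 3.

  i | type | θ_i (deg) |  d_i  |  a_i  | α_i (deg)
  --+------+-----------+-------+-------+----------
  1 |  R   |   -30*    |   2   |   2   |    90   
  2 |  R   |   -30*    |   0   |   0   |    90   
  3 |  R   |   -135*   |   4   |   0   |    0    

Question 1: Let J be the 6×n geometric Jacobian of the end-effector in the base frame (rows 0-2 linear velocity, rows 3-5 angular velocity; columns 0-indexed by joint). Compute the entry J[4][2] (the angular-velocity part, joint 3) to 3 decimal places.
0.250

axis z_2 = (-0.4330,0.2500,-0.8660); lever o_n−o_2 = (-1.7321,1.0000,-3.4641)
cross product → J_v[:, 2] = (0.0000,0.0000,0.0000)
J_ω[:, 2] = z_2
entry J[4][2] = 0.2500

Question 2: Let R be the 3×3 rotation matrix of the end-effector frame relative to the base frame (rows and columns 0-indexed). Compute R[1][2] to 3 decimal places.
0.250

End-effector z-axis (col 2 of R) = (-0.4330,0.2500,-0.8660)
R[1][2] = 0.2500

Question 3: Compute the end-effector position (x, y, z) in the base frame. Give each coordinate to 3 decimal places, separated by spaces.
after link 1: o_1 = (1.7321, -1.0000, 2.0000)
after link 2: o_2 = (1.7321, -1.0000, 2.0000)
after link 3: o_3 = (0.0000, -0.0000, -1.4641)

0.000 -0.000 -1.464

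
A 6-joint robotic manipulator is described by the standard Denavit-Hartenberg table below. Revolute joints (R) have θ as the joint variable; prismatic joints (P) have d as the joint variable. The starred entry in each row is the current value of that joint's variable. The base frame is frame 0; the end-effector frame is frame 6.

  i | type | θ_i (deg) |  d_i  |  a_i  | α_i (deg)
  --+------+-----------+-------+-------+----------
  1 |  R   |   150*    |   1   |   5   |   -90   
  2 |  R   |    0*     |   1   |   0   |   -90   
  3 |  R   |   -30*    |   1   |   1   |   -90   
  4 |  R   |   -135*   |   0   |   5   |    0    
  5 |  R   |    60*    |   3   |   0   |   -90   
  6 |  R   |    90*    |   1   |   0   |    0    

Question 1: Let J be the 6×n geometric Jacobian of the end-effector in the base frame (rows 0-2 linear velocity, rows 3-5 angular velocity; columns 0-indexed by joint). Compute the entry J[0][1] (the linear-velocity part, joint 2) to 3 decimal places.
axis z_1 = (-0.5000,-0.8660,0.0000); lever o_n−o_1 = (1.0696,2.1340,-4.2767)
cross product → J_v[:, 1] = (3.7037,-2.1384,-0.1407)
J_ω[:, 1] = z_1
entry J[0][1] = 3.7037

3.704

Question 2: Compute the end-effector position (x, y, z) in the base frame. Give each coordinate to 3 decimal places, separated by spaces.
-3.261 4.634 -3.277

after link 1: o_1 = (-4.3301, 2.5000, 1.0000)
after link 2: o_2 = (-4.8301, 1.6340, 1.0000)
after link 3: o_3 = (-5.8301, 1.6340, 0.0000)
after link 4: o_4 = (-2.2946, 1.6340, -3.5355)
after link 5: o_5 = (-2.2946, 4.6340, -3.5355)
after link 6: o_6 = (-3.2605, 4.6340, -3.2767)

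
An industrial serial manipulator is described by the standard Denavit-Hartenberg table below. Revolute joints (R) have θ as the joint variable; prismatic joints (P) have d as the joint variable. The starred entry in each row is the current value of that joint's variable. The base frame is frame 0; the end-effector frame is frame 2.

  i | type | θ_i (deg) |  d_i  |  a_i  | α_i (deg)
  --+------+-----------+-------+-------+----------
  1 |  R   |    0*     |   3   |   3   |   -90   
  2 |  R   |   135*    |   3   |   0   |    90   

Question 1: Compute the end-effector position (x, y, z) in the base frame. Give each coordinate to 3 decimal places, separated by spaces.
3.000 3.000 3.000

after link 1: o_1 = (3.0000, 0.0000, 3.0000)
after link 2: o_2 = (3.0000, 3.0000, 3.0000)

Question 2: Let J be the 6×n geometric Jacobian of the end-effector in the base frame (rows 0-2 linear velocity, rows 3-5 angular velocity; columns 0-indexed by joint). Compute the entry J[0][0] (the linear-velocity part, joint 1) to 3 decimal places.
axis z_0 = ẑ; lever o_n−o_0 = (3.0000,3.0000,3.0000)
cross product → J_v[:, 0] = (-3.0000,3.0000,0.0000)
J_ω[:, 0] = z_0
entry J[0][0] = -3.0000

-3.000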